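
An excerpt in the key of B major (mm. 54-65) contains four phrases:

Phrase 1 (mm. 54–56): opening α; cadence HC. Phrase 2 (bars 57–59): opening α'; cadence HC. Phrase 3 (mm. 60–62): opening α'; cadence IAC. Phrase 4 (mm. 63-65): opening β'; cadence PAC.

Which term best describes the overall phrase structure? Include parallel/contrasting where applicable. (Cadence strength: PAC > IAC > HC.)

Four phrases in two halves: the first half (measures 54–59) ends with a half cadence, the second (mm. 60-65) with a perfect authentic cadence — a large antecedent–consequent pair, i.e. a double period.
Phrase 3 begins with the same material as phrase 1, making it parallel.

parallel double period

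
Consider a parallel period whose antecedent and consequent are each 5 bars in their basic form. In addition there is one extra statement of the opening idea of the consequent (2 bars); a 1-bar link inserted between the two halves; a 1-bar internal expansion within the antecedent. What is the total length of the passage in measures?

14 measures

Basic parallel period: 5 + 5 = 10 bars.
10 (basic form) + 2 (extra statement) + 1 (link) + 1 (internal expansion) = 14.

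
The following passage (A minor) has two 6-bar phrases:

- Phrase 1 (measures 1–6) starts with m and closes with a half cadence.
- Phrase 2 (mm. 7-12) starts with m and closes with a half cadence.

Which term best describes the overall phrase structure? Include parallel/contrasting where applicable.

Both phrases have the same opening (m) and the same cadence (half cadence): the second is a restatement, not a consequent, so this is a repeated phrase rather than a period.

repeated phrase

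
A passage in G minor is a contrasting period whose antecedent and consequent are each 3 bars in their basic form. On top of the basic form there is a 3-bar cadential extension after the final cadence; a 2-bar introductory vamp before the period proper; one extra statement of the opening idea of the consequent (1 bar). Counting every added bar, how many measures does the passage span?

Basic contrasting period: 3 + 3 = 6 bars.
6 (basic form) + 3 (cadential extension) + 2 (introduction) + 1 (extra statement) = 12.

12 measures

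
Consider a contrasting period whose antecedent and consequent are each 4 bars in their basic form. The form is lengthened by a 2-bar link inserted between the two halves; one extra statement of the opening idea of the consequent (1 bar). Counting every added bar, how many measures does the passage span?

Basic contrasting period: 4 + 4 = 8 bars.
8 (basic form) + 2 (link) + 1 (extra statement) = 11.

11 measures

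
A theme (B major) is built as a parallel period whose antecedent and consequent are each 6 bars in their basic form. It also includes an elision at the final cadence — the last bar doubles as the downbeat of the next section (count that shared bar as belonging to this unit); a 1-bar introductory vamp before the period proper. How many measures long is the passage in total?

Basic parallel period: 6 + 6 = 12 bars.
12 (basic form) + 1 (introduction) = 13.
The elision shares a bar with the next section but does not change this unit's count.

13 measures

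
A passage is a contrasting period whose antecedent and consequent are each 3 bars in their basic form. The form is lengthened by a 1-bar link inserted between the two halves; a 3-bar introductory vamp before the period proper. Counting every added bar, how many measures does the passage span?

Basic contrasting period: 3 + 3 = 6 bars.
6 (basic form) + 1 (link) + 3 (introduction) = 10.

10 measures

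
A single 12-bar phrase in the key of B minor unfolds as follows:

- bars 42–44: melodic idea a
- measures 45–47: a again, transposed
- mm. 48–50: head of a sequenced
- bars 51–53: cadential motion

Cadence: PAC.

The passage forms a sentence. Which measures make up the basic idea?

The presentation of a sentence is the basic idea (mm. 42–44) plus its repetition (bars 45–47); the basic idea is therefore mm. 42–44.

measures 42–44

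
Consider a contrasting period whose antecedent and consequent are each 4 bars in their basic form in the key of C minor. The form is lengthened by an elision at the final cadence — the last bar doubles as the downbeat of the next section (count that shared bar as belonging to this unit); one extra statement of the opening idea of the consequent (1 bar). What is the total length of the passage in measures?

Basic contrasting period: 4 + 4 = 8 bars.
8 (basic form) + 1 (extra statement) = 9.
The elision shares a bar with the next section but does not change this unit's count.

9 measures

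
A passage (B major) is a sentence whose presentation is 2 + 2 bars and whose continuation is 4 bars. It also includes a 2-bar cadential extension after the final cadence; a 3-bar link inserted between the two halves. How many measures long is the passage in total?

Basic sentence: 2 + 2 + 4 = 8 bars.
8 (basic form) + 2 (cadential extension) + 3 (link) = 13.

13 measures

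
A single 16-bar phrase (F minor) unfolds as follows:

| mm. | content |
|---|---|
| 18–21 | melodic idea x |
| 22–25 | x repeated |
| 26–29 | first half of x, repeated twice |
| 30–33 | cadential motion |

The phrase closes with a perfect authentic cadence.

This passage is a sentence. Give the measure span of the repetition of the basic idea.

measures 22–25

The presentation of a sentence is the basic idea (measures 18–21) plus its repetition (mm. 22–25); the repetition of the basic idea is therefore mm. 22–25.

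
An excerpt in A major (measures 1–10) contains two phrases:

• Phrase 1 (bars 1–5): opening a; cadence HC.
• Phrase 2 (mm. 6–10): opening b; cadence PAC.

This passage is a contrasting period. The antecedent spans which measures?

measures 1–5

The antecedent is the phrase ending with the weaker cadence (half cadence, phrase 1) and the consequent the one ending more conclusively (perfect authentic cadence, phrase 2); the antecedent is bars 1-5.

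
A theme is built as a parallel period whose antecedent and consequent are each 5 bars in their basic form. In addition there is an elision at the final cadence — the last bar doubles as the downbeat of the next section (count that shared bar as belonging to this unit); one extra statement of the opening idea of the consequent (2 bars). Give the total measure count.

Basic parallel period: 5 + 5 = 10 bars.
10 (basic form) + 2 (extra statement) = 12.
The elision shares a bar with the next section but does not change this unit's count.

12 measures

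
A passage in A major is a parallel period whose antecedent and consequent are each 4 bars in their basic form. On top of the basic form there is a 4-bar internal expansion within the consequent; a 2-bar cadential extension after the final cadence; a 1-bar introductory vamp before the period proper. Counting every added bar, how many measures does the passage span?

Basic parallel period: 4 + 4 = 8 bars.
8 (basic form) + 4 (internal expansion) + 2 (cadential extension) + 1 (introduction) = 15.

15 measures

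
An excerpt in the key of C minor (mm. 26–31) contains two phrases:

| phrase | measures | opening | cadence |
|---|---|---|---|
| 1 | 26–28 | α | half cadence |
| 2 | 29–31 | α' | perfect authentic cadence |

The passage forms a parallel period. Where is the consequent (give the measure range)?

measures 29–31

The antecedent is the phrase ending with the weaker cadence (half cadence, phrase 1) and the consequent the one ending more conclusively (perfect authentic cadence, phrase 2); the consequent is mm. 29-31.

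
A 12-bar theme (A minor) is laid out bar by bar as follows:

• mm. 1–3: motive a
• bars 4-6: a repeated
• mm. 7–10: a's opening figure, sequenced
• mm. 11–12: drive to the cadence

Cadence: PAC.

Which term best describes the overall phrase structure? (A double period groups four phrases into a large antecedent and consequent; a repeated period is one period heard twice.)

sentence

Basic idea (mm. 1-3) + its repetition (measures 4–6) form the presentation; fragmentation and cadence (bars 7-12) form the continuation — the 12-bar whole is a sentence.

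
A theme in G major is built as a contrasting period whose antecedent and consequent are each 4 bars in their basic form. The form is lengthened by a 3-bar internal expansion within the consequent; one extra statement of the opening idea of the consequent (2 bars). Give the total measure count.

Basic contrasting period: 4 + 4 = 8 bars.
8 (basic form) + 3 (internal expansion) + 2 (extra statement) = 13.

13 measures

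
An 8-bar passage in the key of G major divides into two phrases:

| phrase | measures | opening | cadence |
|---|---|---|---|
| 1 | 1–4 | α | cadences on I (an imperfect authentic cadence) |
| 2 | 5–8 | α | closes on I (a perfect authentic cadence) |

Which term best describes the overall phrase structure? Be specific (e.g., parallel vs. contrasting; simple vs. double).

Phrase 1 ends with an imperfect authentic cadence (weaker) and phrase 2 with a perfect authentic cadence (stronger): antecedent + consequent = a period.
The two phrases open with the same material (α / α), so the period is parallel.

parallel period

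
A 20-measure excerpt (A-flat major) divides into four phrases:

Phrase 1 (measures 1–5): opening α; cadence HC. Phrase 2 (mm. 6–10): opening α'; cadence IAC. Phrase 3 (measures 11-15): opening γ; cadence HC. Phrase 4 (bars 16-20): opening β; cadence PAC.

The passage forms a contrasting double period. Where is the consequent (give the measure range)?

In a double period the four phrases pair into a large antecedent (phrases 1–2, ending imperfect authentic cadence) and a large consequent (phrases 3–4, ending perfect authentic cadence). The consequent spans mm. 11-20.

measures 11–20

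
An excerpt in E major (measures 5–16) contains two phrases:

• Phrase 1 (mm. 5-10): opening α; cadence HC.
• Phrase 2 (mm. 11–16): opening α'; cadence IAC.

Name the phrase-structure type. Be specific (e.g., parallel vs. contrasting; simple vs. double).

parallel period

Phrase 1 ends with a half cadence (weaker) and phrase 2 with an imperfect authentic cadence (stronger): antecedent + consequent = a period.
The two phrases open with the same material (α / α'), so the period is parallel.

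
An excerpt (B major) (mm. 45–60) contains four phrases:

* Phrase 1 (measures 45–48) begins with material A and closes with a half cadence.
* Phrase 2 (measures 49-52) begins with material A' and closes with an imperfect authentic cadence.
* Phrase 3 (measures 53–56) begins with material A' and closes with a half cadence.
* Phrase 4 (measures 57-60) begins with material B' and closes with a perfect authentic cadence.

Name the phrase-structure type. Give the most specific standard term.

Four phrases in two halves: the first half (mm. 45–52) ends with an imperfect authentic cadence, the second (measures 53–60) with a perfect authentic cadence — a large antecedent–consequent pair, i.e. a double period.
Phrase 3 begins with the same material as phrase 1, making it parallel.

parallel double period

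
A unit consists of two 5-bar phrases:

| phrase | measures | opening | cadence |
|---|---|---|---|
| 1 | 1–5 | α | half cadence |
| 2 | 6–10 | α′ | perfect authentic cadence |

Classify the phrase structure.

parallel period

Phrase 1 ends with a half cadence (weaker) and phrase 2 with a perfect authentic cadence (stronger): antecedent + consequent = a period.
The two phrases open with the same material (α / α′), so the period is parallel.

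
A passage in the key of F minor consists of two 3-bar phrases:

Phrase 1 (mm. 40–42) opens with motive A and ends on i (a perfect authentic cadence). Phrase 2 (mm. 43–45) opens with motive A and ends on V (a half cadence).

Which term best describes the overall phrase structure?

phrase group

The second phrase closes with a half cadence, which is not stronger than the first phrase's perfect authentic cadence; without a weak→strong cadential pair there is no antecedent–consequent relationship, so this is a phrase group rather than a period.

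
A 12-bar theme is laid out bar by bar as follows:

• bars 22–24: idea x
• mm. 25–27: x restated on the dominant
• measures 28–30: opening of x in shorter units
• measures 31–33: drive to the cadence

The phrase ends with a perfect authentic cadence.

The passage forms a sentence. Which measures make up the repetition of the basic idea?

measures 25–27

The presentation of a sentence is the basic idea (measures 22–24) plus its repetition (bars 25-27); the repetition of the basic idea is therefore mm. 25–27.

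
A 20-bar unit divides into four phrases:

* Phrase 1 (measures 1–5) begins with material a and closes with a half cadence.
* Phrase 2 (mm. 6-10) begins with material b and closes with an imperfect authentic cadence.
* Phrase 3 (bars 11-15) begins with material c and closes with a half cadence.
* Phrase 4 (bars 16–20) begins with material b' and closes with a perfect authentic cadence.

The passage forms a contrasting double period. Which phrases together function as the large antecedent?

In a double period the first pair of phrases (ending imperfect authentic cadence) is the large antecedent and the second pair (ending perfect authentic cadence) is the large consequent; the antecedent is phrases 1 and 2.

phrases 1 and 2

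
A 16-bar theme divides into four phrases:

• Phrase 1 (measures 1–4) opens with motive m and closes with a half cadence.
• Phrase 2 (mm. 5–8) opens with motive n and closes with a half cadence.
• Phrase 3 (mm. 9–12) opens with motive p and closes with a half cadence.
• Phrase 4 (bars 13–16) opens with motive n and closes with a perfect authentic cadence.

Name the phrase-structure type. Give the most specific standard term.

contrasting double period

Four phrases in two halves: the first half (measures 1–8) ends with a half cadence, the second (mm. 9–16) with a perfect authentic cadence — a large antecedent–consequent pair, i.e. a double period.
Phrase 3 begins with different material from phrase 1, making it contrasting.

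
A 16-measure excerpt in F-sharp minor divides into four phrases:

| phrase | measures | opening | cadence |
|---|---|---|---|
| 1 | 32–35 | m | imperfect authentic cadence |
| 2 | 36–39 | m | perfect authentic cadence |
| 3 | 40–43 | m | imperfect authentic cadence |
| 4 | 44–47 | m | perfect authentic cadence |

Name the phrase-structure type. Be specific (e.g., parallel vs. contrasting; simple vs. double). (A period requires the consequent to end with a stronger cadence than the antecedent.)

The cadence pattern IAC–PAC–IAC–PAC is weak–strong twice, and phrases 3–4 restate phrases 1–2: a period heard twice, not a double period (which would end weakly at phrase 2).

repeated period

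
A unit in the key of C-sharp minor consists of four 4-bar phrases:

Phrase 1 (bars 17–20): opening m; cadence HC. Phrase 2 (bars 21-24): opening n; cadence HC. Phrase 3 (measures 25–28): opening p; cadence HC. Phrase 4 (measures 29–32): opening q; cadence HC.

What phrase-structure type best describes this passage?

phrase group

Phrase 4 ends with a half cadence, no stronger than phrase 2's half cadence, so the four phrases do not form a double period; nor do phrases 3–4 duplicate 1–2, so it is not a repeated period. With no phrase reaching a conclusive cadence, the passage is a phrase group.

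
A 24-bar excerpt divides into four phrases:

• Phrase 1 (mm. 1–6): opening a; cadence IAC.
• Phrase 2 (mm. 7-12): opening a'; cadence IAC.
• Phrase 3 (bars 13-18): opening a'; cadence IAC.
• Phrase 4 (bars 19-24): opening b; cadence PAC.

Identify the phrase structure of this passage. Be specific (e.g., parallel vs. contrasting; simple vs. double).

parallel double period

Four phrases in two halves: the first half (bars 1–12) ends with an imperfect authentic cadence, the second (bars 13–24) with a perfect authentic cadence — a large antecedent–consequent pair, i.e. a double period.
Phrase 3 begins with the same material as phrase 1, making it parallel.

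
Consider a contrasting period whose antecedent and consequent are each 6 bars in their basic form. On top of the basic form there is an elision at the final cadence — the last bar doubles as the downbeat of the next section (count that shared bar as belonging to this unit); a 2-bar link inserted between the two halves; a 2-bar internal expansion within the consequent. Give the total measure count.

16 measures

Basic contrasting period: 6 + 6 = 12 bars.
12 (basic form) + 2 (link) + 2 (internal expansion) = 16.
The elision shares a bar with the next section but does not change this unit's count.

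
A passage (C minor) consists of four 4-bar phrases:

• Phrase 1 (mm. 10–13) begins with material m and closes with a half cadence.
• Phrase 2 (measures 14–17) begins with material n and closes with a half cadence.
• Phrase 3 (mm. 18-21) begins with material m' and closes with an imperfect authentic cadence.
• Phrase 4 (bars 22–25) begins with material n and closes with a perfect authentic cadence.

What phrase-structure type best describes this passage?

parallel double period

Four phrases in two halves: the first half (mm. 10-17) ends with a half cadence, the second (bars 18–25) with a perfect authentic cadence — a large antecedent–consequent pair, i.e. a double period.
Phrase 3 begins with the same material as phrase 1, making it parallel.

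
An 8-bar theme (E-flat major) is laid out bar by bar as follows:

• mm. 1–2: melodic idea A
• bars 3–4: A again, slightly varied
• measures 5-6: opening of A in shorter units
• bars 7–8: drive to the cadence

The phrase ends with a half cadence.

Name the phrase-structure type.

Basic idea (mm. 1–2) + its repetition (mm. 3-4) form the presentation; fragmentation and cadence (measures 5–8) form the continuation — the 8-bar whole is a sentence.

sentence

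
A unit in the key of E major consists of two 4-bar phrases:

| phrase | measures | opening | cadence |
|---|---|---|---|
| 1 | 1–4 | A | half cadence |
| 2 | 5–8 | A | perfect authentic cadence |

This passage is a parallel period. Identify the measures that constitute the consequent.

The antecedent is the phrase ending with the weaker cadence (half cadence, phrase 1) and the consequent the one ending more conclusively (perfect authentic cadence, phrase 2); the consequent is mm. 5–8.

measures 5–8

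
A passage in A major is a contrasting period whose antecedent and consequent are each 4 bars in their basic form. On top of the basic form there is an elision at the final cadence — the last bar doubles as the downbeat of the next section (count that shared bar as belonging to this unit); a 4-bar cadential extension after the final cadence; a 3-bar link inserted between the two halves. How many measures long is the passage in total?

Basic contrasting period: 4 + 4 = 8 bars.
8 (basic form) + 4 (cadential extension) + 3 (link) = 15.
The elision shares a bar with the next section but does not change this unit's count.

15 measures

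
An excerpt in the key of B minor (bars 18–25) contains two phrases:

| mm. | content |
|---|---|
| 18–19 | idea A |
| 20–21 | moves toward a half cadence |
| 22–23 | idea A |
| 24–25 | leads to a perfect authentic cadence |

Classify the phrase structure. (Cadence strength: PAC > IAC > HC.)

Phrase 1 ends with a half cadence (weaker) and phrase 2 with a perfect authentic cadence (stronger): antecedent + consequent = a period.
The two phrases open with the same material (A / A), so the period is parallel.

parallel period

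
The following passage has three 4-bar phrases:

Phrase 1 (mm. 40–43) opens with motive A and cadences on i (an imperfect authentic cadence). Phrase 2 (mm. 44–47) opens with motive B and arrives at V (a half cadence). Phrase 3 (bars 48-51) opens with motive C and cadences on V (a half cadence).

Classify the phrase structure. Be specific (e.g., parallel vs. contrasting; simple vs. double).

The final phrase closes with a half cadence, which is not stronger than the preceding half cadence; the 3 phrases lack an overall antecedent–consequent design and so form a phrase group.

phrase group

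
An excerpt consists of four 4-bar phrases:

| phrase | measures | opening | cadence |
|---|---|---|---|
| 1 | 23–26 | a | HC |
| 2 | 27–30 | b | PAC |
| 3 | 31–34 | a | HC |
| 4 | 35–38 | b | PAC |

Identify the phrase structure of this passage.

The cadence pattern HC–PAC–HC–PAC is weak–strong twice, and phrases 3–4 restate phrases 1–2: a period heard twice, not a double period (which would end weakly at phrase 2).

repeated period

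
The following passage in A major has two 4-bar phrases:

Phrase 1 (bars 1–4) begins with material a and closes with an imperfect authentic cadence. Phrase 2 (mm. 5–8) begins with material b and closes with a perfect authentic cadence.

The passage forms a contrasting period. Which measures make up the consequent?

The phrase ending with the weaker cadence (imperfect authentic cadence) is the antecedent; the one ending more conclusively (perfect authentic cadence) is the consequent. The consequent is measures 5–8.

measures 5–8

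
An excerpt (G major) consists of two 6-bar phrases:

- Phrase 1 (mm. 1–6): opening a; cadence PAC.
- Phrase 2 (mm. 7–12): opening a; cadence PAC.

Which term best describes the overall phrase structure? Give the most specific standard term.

repeated phrase

Both phrases have the same opening (a) and the same cadence (perfect authentic cadence): the second is a restatement, not a consequent, so this is a repeated phrase rather than a period.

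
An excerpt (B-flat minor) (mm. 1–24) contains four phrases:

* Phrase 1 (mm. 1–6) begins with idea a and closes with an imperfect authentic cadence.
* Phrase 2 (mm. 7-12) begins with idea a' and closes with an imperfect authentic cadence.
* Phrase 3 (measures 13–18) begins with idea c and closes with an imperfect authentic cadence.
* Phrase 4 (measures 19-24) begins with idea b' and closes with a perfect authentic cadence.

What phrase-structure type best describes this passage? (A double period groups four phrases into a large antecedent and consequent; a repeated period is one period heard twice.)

Four phrases in two halves: the first half (bars 1–12) ends with an imperfect authentic cadence, the second (mm. 13-24) with a perfect authentic cadence — a large antecedent–consequent pair, i.e. a double period.
Phrase 3 begins with different material from phrase 1, making it contrasting.

contrasting double period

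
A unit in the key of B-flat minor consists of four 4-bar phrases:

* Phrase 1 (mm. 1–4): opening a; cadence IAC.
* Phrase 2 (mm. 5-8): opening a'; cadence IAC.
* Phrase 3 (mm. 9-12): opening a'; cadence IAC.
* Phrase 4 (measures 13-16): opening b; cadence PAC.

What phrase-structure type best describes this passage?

parallel double period

Four phrases in two halves: the first half (bars 1–8) ends with an imperfect authentic cadence, the second (measures 9–16) with a perfect authentic cadence — a large antecedent–consequent pair, i.e. a double period.
Phrase 3 begins with the same material as phrase 1, making it parallel.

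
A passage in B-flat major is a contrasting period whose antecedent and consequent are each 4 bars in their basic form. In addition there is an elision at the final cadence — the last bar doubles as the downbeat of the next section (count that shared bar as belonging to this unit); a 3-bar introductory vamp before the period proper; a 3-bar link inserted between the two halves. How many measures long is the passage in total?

14 measures

Basic contrasting period: 4 + 4 = 8 bars.
8 (basic form) + 3 (introduction) + 3 (link) = 14.
The elision shares a bar with the next section but does not change this unit's count.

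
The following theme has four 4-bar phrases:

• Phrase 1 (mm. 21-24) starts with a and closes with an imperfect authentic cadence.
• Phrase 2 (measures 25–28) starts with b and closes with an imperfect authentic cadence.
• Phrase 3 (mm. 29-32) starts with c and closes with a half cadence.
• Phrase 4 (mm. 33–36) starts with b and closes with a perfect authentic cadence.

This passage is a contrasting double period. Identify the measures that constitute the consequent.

In a double period the four phrases pair into a large antecedent (phrases 1–2, ending imperfect authentic cadence) and a large consequent (phrases 3–4, ending perfect authentic cadence). The consequent spans bars 29–36.

measures 29–36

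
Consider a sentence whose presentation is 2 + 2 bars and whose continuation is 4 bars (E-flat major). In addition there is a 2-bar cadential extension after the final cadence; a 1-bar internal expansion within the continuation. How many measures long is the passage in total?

11 measures

Basic sentence: 2 + 2 + 4 = 8 bars.
8 (basic form) + 2 (cadential extension) + 1 (internal expansion) = 11.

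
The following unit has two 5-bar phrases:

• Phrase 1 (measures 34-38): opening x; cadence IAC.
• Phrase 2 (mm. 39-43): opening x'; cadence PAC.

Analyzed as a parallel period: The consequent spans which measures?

The antecedent is the phrase ending with the weaker cadence (imperfect authentic cadence, phrase 1) and the consequent the one ending more conclusively (perfect authentic cadence, phrase 2); the consequent is bars 39–43.

measures 39–43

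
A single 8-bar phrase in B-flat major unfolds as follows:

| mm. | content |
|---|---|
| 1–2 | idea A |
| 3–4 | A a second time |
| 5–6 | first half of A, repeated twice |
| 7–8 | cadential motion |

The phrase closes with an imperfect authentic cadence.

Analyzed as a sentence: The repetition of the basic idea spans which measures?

measures 3–4

The presentation of a sentence is the basic idea (mm. 1–2) plus its repetition (bars 3–4); the repetition of the basic idea is therefore mm. 3-4.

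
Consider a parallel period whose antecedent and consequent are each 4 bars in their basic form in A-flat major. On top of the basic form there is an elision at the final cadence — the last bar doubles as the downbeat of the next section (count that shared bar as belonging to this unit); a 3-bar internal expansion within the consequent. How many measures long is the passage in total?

Basic parallel period: 4 + 4 = 8 bars.
8 (basic form) + 3 (internal expansion) = 11.
The elision shares a bar with the next section but does not change this unit's count.

11 measures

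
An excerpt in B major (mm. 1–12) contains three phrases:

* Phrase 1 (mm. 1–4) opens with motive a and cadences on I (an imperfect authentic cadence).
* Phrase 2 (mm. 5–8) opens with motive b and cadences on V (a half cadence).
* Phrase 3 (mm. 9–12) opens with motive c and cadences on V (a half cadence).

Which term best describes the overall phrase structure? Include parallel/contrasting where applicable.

The final phrase closes with a half cadence, which is not stronger than the preceding half cadence; the 3 phrases lack an overall antecedent–consequent design and so form a phrase group.

phrase group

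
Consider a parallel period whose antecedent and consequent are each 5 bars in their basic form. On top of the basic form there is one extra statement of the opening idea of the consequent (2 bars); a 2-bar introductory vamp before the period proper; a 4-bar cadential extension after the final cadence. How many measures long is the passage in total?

Basic parallel period: 5 + 5 = 10 bars.
10 (basic form) + 2 (extra statement) + 2 (introduction) + 4 (cadential extension) = 18.

18 measures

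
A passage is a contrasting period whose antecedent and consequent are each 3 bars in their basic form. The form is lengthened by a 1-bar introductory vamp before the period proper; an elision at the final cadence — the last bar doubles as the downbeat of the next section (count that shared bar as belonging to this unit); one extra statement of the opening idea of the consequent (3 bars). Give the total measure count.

10 measures

Basic contrasting period: 3 + 3 = 6 bars.
6 (basic form) + 1 (introduction) + 3 (extra statement) = 10.
The elision shares a bar with the next section but does not change this unit's count.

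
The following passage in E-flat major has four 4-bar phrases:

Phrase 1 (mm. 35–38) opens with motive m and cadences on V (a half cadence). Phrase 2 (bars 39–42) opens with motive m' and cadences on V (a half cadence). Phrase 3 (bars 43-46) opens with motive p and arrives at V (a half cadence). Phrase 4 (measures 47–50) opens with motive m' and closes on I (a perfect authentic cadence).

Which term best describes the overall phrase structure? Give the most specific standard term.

Four phrases in two halves: the first half (mm. 35–42) ends with a half cadence, the second (mm. 43–50) with a perfect authentic cadence — a large antecedent–consequent pair, i.e. a double period.
Phrase 3 begins with different material from phrase 1, making it contrasting.

contrasting double period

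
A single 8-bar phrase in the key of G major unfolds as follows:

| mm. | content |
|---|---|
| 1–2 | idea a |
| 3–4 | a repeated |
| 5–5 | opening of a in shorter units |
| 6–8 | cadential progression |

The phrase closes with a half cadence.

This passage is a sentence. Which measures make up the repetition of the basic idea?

measures 3–4

The presentation of a sentence is the basic idea (bars 1-2) plus its repetition (bars 3–4); the repetition of the basic idea is therefore mm. 3–4.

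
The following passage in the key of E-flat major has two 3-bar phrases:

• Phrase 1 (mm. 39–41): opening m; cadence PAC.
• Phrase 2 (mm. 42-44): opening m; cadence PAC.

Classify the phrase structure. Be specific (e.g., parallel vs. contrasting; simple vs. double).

Both phrases have the same opening (m) and the same cadence (perfect authentic cadence): the second is a restatement, not a consequent, so this is a repeated phrase rather than a period.

repeated phrase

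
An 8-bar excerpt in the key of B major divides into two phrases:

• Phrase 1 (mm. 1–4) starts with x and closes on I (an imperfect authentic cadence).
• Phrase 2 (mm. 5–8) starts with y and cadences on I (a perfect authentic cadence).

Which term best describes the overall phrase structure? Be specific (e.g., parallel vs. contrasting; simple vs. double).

Phrase 1 ends with an imperfect authentic cadence (weaker) and phrase 2 with a perfect authentic cadence (stronger): antecedent + consequent = a period.
The two phrases open with different material (x / y), so the period is contrasting.

contrasting period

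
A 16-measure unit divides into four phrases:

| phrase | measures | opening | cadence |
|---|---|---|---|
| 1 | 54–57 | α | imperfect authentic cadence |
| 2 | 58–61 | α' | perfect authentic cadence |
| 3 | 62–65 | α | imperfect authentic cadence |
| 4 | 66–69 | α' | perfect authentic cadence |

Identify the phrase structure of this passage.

repeated period

The cadence pattern IAC–PAC–IAC–PAC is weak–strong twice, and phrases 3–4 restate phrases 1–2: a period heard twice, not a double period (which would end weakly at phrase 2).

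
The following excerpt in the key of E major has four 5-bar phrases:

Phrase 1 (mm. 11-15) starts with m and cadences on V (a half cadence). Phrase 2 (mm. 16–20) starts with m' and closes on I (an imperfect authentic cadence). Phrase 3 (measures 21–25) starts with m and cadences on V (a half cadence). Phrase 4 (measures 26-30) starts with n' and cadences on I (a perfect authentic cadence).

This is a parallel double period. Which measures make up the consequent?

measures 21–30

In a double period the first pair of phrases (ending imperfect authentic cadence) is the large antecedent and the second pair (ending perfect authentic cadence) is the large consequent; the consequent is measures 21–30.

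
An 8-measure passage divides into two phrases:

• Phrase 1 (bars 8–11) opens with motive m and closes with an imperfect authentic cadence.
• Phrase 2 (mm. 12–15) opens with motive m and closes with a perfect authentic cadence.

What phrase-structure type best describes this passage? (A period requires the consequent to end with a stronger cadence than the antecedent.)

parallel period

Phrase 1 ends with an imperfect authentic cadence (weaker) and phrase 2 with a perfect authentic cadence (stronger): antecedent + consequent = a period.
The two phrases open with the same material (m / m), so the period is parallel.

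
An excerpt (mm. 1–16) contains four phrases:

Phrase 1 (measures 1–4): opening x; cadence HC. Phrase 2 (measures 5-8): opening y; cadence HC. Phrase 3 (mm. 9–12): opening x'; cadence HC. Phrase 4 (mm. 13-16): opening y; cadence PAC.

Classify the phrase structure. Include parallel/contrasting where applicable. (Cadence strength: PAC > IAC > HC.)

parallel double period

Four phrases in two halves: the first half (mm. 1-8) ends with a half cadence, the second (measures 9–16) with a perfect authentic cadence — a large antecedent–consequent pair, i.e. a double period.
Phrase 3 begins with the same material as phrase 1, making it parallel.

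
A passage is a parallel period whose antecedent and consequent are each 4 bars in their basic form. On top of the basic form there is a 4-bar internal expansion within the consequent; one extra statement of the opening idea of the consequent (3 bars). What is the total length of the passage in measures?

15 measures

Basic parallel period: 4 + 4 = 8 bars.
8 (basic form) + 4 (internal expansion) + 3 (extra statement) = 15.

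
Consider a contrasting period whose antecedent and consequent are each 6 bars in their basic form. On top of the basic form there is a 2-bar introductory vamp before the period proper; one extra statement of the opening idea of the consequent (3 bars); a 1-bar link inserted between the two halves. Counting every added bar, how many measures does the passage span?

18 measures

Basic contrasting period: 6 + 6 = 12 bars.
12 (basic form) + 2 (introduction) + 3 (extra statement) + 1 (link) = 18.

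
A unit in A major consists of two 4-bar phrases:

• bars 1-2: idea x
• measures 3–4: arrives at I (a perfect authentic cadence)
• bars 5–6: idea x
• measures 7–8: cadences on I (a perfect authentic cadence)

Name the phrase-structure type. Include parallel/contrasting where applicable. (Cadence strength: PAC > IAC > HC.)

Both phrases have the same opening (x) and the same cadence (perfect authentic cadence): the second is a restatement, not a consequent, so this is a repeated phrase rather than a period.

repeated phrase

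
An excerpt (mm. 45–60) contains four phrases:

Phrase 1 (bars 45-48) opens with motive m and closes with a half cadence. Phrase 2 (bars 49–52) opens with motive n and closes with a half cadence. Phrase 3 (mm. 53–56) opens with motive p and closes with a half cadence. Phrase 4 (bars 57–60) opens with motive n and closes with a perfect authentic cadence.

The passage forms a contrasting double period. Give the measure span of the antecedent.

In a double period the four phrases pair into a large antecedent (phrases 1–2, ending half cadence) and a large consequent (phrases 3–4, ending perfect authentic cadence). The antecedent spans mm. 45–52.

measures 45–52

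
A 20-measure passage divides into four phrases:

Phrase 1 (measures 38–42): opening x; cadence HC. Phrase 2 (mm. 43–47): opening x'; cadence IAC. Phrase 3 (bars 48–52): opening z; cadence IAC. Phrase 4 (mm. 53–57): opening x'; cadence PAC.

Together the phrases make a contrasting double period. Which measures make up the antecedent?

In a double period the first pair of phrases (ending imperfect authentic cadence) is the large antecedent and the second pair (ending perfect authentic cadence) is the large consequent; the antecedent is measures 38–47.

measures 38–47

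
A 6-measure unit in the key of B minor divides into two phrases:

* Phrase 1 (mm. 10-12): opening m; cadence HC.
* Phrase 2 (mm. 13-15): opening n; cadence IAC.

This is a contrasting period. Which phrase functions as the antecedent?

phrase 1

The phrase ending with the weaker cadence (half cadence) is the antecedent; the one ending more conclusively (imperfect authentic cadence) is the consequent. The antecedent is phrase 1.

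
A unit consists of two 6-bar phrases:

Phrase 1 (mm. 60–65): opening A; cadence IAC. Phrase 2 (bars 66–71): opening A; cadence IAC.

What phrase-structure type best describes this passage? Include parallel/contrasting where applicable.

Both phrases have the same opening (A) and the same cadence (imperfect authentic cadence): the second is a restatement, not a consequent, so this is a repeated phrase rather than a period.

repeated phrase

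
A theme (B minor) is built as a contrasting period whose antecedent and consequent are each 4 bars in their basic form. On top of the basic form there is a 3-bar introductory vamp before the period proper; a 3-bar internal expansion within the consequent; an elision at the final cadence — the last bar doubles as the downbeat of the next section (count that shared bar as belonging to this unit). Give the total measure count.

Basic contrasting period: 4 + 4 = 8 bars.
8 (basic form) + 3 (introduction) + 3 (internal expansion) = 14.
The elision shares a bar with the next section but does not change this unit's count.

14 measures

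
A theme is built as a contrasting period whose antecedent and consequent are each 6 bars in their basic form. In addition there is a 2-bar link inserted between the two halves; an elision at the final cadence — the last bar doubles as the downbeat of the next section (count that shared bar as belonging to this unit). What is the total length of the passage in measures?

Basic contrasting period: 6 + 6 = 12 bars.
12 (basic form) + 2 (link) = 14.
The elision shares a bar with the next section but does not change this unit's count.

14 measures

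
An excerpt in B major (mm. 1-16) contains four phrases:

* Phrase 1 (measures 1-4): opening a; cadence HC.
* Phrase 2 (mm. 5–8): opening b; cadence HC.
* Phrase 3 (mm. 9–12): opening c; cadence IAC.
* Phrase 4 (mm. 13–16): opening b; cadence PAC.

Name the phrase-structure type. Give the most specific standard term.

contrasting double period

Four phrases in two halves: the first half (mm. 1–8) ends with a half cadence, the second (bars 9-16) with a perfect authentic cadence — a large antecedent–consequent pair, i.e. a double period.
Phrase 3 begins with different material from phrase 1, making it contrasting.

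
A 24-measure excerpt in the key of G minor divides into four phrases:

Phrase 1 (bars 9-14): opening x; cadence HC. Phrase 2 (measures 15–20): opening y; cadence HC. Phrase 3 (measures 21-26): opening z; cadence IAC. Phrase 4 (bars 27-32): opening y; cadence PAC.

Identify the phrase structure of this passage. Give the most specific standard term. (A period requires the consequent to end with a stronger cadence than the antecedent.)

contrasting double period

Four phrases in two halves: the first half (mm. 9–20) ends with a half cadence, the second (bars 21-32) with a perfect authentic cadence — a large antecedent–consequent pair, i.e. a double period.
Phrase 3 begins with different material from phrase 1, making it contrasting.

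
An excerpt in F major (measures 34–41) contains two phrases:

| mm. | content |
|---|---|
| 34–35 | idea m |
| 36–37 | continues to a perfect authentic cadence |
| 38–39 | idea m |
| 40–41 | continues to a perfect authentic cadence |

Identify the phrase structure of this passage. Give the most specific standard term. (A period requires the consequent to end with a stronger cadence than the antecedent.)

repeated phrase

Both phrases have the same opening (m) and the same cadence (perfect authentic cadence): the second is a restatement, not a consequent, so this is a repeated phrase rather than a period.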